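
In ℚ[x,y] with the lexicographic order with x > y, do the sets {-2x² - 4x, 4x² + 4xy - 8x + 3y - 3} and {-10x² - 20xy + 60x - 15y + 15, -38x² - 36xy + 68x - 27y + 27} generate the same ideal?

Yes, the ideals are equal.

Two ideals are equal iff their reduced Gröbner bases coincide (the reduced basis is unique for a fixed ordering).
Buchberger on the first generating set:
f_1 = -2x² - 4x, LT = x².
f_2 = 4x² + 4xy - 8x + 3y - 3, LT = x².

S(f_1,f_2): lcm = x². S = -xy + 4x - ¾y + ¾.
  leading term xy: no divisor's leading term divides it; move -xy to the remainder.
  leading term x: no divisor's leading term divides it; move 4x to the remainder.
  leading term y: no divisor's leading term divides it; move -¾y to the remainder.
  leading term 1: no divisor's leading term divides it; move ¾ to the remainder.
  remainder -xy + 4x - ¾y + ¾ ≠ 0; add g_3 = -xy + 4x - ¾y + ¾ to the basis.

S(f_1,g_3): lcm = x²y. S = 4x² + 5/4xy + ¾x.
  leading term x²: subtract (-2)·f_1 from 4x² + 5/4xy + ¾x → 5/4xy - 29/4x
  leading term xy: subtract (-5/4)·g_3 from 5/4xy - 29/4x → -9/4x - 15/16y + 15/16
  leading term x: no divisor's leading term divides it; move -9/4x to the remainder.
  leading term y: no divisor's leading term divides it; move -15/16y to the remainder.
  leading term 1: no divisor's leading term divides it; move 15/16 to the remainder.
  remainder -9/4x - 15/16y + 15/16 ≠ 0; add g_4 = -9/4x - 15/16y + 15/16 to the basis.

S(f_2,g_3): lcm = x²y. S = 4x² + xy² - 11/4xy + ¾x + ¾y² - ¾y.
  leading term x²: subtract (-2)·f_1 from 4x² + xy² - 11/4xy + ¾x + ¾y² - ¾y → xy² - 11/4xy - 29/4x + ¾y² - ¾y
  leading term xy²: subtract (-y)·g_3 from xy² - 11/4xy - 29/4x + ¾y² - ¾y → 5/4xy - 29/4x
  leading term xy: subtract (-5/4)·g_3 from 5/4xy - 29/4x → -9/4x - 15/16y + 15/16
  leading term x: subtract (1)·g_4 from -9/4x - 15/16y + 15/16 → 0
  remainder 0.

S(f_1,g_4): lcm = x². S = -5/12xy + 29/12x.
  leading term xy: subtract (5/12)·g_3 from -5/12xy + 29/12x → ¾x + 5/16y - 5/16
  leading term x: subtract (-⅓)·g_4 from ¾x + 5/16y - 5/16 → 0
  remainder 0.

S(f_2,g_4): lcm = x². S = 7/12xy - 19/12x + ¾y - ¾.
  leading term xy: subtract (-7/12)·g_3 from 7/12xy - 19/12x + ¾y - ¾ → ¾x + 5/16y - 5/16
  leading term x: subtract (-⅓)·g_4 from ¾x + 5/16y - 5/16 → 0
  remainder 0.

S(g_3,g_4): lcm = xy. S = -4x - 5/12y² + 7/6y - ¾.
  leading term x: subtract (16/9)·g_4 from -4x - 5/12y² + 7/6y - ¾ → -5/12y² + 17/6y - 29/12
  leading term y²: no divisor's leading term divides it; move -5/12y² to the remainder.
  leading term y: no divisor's leading term divides it; move 17/6y to the remainder.
  leading term 1: no divisor's leading term divides it; move -29/12 to the remainder.
  remainder -5/12y² + 17/6y - 29/12 ≠ 0; add g_5 = -5/12y² + 17/6y - 29/12 to the basis.

S(f_1,g_5): leading monomials are coprime, so the S-polynomial reduces to 0 (Buchberger's first criterion).
S(f_2,g_5): leading monomials are coprime, so the S-polynomial reduces to 0 (Buchberger's first criterion).
S(g_3,g_5): lcm = xy². S = 14/5xy - 29/5x + ¾y² - ¾y.
  leading term xy: subtract (-14/5)·g_3 from 14/5xy - 29/5x + ¾y² - ¾y → 27/5x + ¾y² - 57/20y + 21/10
  leading term x: subtract (-12/5)·g_4 from 27/5x + ¾y² - 57/20y + 21/10 → ¾y² - 51/10y + 87/20
  leading term y²: subtract (-9/5)·g_5 from ¾y² - 51/10y + 87/20 → 0
  remainder 0.

S(g_4,g_5): leading monomials are coprime, so the S-polynomial reduces to 0 (Buchberger's first criterion).
Every S-polynomial of the final basis reduces to 0, so we have a Gröbner basis.
Inter-reduce: drop elements whose leading term is divisible by another's, tail-reduce, and make monic.
Reduced Gröbner basis: {x + 5/12y - 5/12, y² - 34/5y + 29/5}.

Buchberger on the second generating set:
h_1 = -10x² - 20xy + 60x - 15y + 15, LT = x².
h_2 = -38x² - 36xy + 68x - 27y + 27, LT = x².

S(h_1,h_2): lcm = x². S = 20/19xy - 80/19x + 15/19y - 15/19.
  leading term xy: no divisor's leading term divides it; move 20/19xy to the remainder.
  leading term x: no divisor's leading term divides it; move -80/19x to the remainder.
  leading term y: no divisor's leading term divides it; move 15/19y to the remainder.
  leading term 1: no divisor's leading term divides it; move -15/19 to the remainder.
  remainder 20/19xy - 80/19x + 15/19y - 15/19 ≠ 0; add k_3 = 20/19xy - 80/19x + 15/19y - 15/19 to the basis.

S(h_1,k_3): lcm = x²y. S = 4x² + 2xy² - 27/4xy + ¾x + 3/2y² - 3/2y.
  leading term x²: subtract (-⅖)·h_1 from 4x² + 2xy² - 27/4xy + ¾x + 3/2y² - 3/2y → 2xy² - 59/4xy + 99/4x + 3/2y² - 15/2y + 6
  leading term xy²: subtract (19/10y)·k_3 from 2xy² - 59/4xy + 99/4x + 3/2y² - 15/2y + 6 → -27/4xy + 99/4x - 6y + 6
  leading term xy: subtract (-513/80)·k_3 from -27/4xy + 99/4x - 6y + 6 → -9/4x - 15/16y + 15/16
  leading term x: no divisor's leading term divides it; move -9/4x to the remainder.
  leading term y: no divisor's leading term divides it; move -15/16y to the remainder.
  leading term 1: no divisor's leading term divides it; move 15/16 to the remainder.
  remainder -9/4x - 15/16y + 15/16 ≠ 0; add k_4 = -9/4x - 15/16y + 15/16 to the basis.

S(h_2,k_3): lcm = x²y. S = 4x² + 18/19xy² - 193/76xy + ¾x + 27/38y² - 27/38y.
  leading term x²: subtract (-⅖)·h_1 from 4x² + 18/19xy² - 193/76xy + ¾x + 27/38y² - 27/38y → 18/19xy² - 801/76xy + 99/4x + 27/38y² - 255/38y + 6
  leading term xy²: subtract (9/10y)·k_3 from 18/19xy² - 801/76xy + 99/4x + 27/38y² - 255/38y + 6 → -27/4xy + 99/4x - 6y + 6
  leading term xy: subtract (-513/80)·k_3 from -27/4xy + 99/4x - 6y + 6 → -9/4x - 15/16y + 15/16
  leading term x: subtract (1)·k_4 from -9/4x - 15/16y + 15/16 → 0
  remainder 0.

S(h_1,k_4): lcm = x². S = 19/12xy - 67/12x + 3/2y - 3/2.
  leading term xy: subtract (361/240)·k_3 from 19/12xy - 67/12x + 3/2y - 3/2 → ¾x + 5/16y - 5/16
  leading term x: subtract (-⅓)·k_4 from ¾x + 5/16y - 5/16 → 0
  remainder 0.

S(h_2,k_4): lcm = x². S = 121/228xy - 313/228x + 27/38y - 27/38.
  leading term xy: subtract (121/240)·k_3 from 121/228xy - 313/228x + 27/38y - 27/38 → ¾x + 5/16y - 5/16
  leading term x: subtract (-⅓)·k_4 from ¾x + 5/16y - 5/16 → 0
  remainder 0.

S(k_3,k_4): lcm = xy. S = -4x - 5/12y² + 7/6y - ¾.
  leading term x: subtract (16/9)·k_4 from -4x - 5/12y² + 7/6y - ¾ → -5/12y² + 17/6y - 29/12
  leading term y²: no divisor's leading term divides it; move -5/12y² to the remainder.
  leading term y: no divisor's leading term divides it; move 17/6y to the remainder.
  leading term 1: no divisor's leading term divides it; move -29/12 to the remainder.
  remainder -5/12y² + 17/6y - 29/12 ≠ 0; add k_5 = -5/12y² + 17/6y - 29/12 to the basis.

S(h_1,k_5): leading monomials are coprime, so the S-polynomial reduces to 0 (Buchberger's first criterion).
S(h_2,k_5): leading monomials are coprime, so the S-polynomial reduces to 0 (Buchberger's first criterion).
S(k_3,k_5): lcm = xy². S = 14/5xy - 29/5x + ¾y² - ¾y.
  leading term xy: subtract (133/50)·k_3 from 14/5xy - 29/5x + ¾y² - ¾y → 27/5x + ¾y² - 57/20y + 21/10
  leading term x: subtract (-12/5)·k_4 from 27/5x + ¾y² - 57/20y + 21/10 → ¾y² - 51/10y + 87/20
  leading term y²: subtract (-9/5)·k_5 from ¾y² - 51/10y + 87/20 → 0
  remainder 0.

S(k_4,k_5): leading monomials are coprime, so the S-polynomial reduces to 0 (Buchberger's first criterion).
Every S-polynomial of the final basis reduces to 0, so we have a Gröbner basis.
Inter-reduce: drop elements whose leading term is divisible by another's, tail-reduce, and make monic.
Reduced Gröbner basis: {x + 5/12y - 5/12, y² - 34/5y + 29/5}.

These coincide, so the ideals are equal.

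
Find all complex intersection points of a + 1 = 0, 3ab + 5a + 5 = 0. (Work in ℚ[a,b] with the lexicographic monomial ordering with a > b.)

Compute a lex Gröbner basis by Buchberger's algorithm.
f_1 = a + 1, LT = a.
f_2 = 3ab + 5a + 5, LT = ab.

S(f_1,f_2): lcm = ab. S = -5/3a + b - 5/3.
  reduce S modulo (f_1, f_2):
  remainder b ≠ 0; add h_3 = b to the basis.

The other S-polynomials (S(f_1,h_3), S(f_2,h_3)) all reduce to 0 modulo the current basis, so we have a Gröbner basis.
Inter-reduce: drop elements whose leading term is divisible by another's, tail-reduce, and make monic.
Reduced Gröbner basis: {a + 1, b}.

The lex basis is triangular: the last element involves only b. Solving b = 0 gives b ∈ {0}; substituting each value into the earlier elements determines the remaining variables.
  b = 0: the earlier basis element becomes a + 1 = 0, giving a = -1 — point (-1, 0).

{(-1, 0)}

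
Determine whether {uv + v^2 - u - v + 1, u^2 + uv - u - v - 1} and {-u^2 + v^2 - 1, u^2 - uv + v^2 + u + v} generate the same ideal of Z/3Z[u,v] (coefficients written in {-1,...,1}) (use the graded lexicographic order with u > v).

Yes, the ideals are equal.

Since reduced Gröbner bases are canonical representatives of ideals under a given ordering, it suffices to compute and compare them.
Buchberger on the first generating set:
f_1 = uv + v^2 - u - v + 1, LT = uv.
f_2 = u^2 + uv - u - v - 1, LT = u^2.

S(f_1,f_2): lcm = u^2v. S = -u^2 + v^2 + u + v.
  reduce S modulo (f_1, f_2):
  remainder u + v + 1 ≠ 0; add g_3 = u + v + 1 to the basis.

S(f_1,g_3): lcm = uv. S = -u + v + 1.
  reduce S modulo (f_1, f_2, g_3):
  remainder -v - 1 ≠ 0; add g_4 = -v - 1 to the basis.

The other S-polynomials (S(f_2,g_3), S(f_1,g_4), S(f_2,g_4), S(g_3,g_4)) all reduce to 0 modulo the current basis, so we have a Gröbner basis.
Inter-reduce: drop elements whose leading term is divisible by another's, tail-reduce, and make monic.
Reduced Gröbner basis: {u, v + 1}.

Buchberger on the second generating set:
h_1 = -u^2 + v^2 - 1, LT = u^2.
h_2 = u^2 - uv + v^2 + u + v, LT = u^2.

S(h_1,h_2): lcm = u^2. S = uv + v^2 - u - v + 1.
  reduce S modulo (h_1, h_2):
  remainder uv + v^2 - u - v + 1 ≠ 0; add k_3 = uv + v^2 - u - v + 1 to the basis.

S(h_1,k_3): lcm = u^2v. S = -uv^2 - v^3 + u^2 + uv - u + v.
  reduce S modulo (h_1, h_2, k_3):
  remainder -u - v - 1 ≠ 0; add k_4 = -u - v - 1 to the basis.

S(h_1,k_4): lcm = u^2. S = -uv - v^2 - u + 1.
  reduce S modulo (h_1, h_2, k_3, k_4):
  remainder v + 1 ≠ 0; add k_5 = v + 1 to the basis.

The other S-polynomials (S(h_2,k_3), S(h_2,k_4), S(k_3,k_4), S(h_1,k_5), S(h_2,k_5), S(k_3,k_5), S(k_4,k_5)) all reduce to 0 modulo the current basis, so we have a Gröbner basis.
Inter-reduce: drop elements whose leading term is divisible by another's, tail-reduce, and make monic.
Reduced Gröbner basis: {u, v + 1}.

These coincide, so the ideals are equal.
The choice of monomial ordering does not affect the verdict — as long as both bases are computed under the same ordering, their equality decides ideal equality.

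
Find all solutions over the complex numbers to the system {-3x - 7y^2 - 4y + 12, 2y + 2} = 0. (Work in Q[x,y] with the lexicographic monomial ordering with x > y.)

Compute a lex Gröbner basis by Buchberger's algorithm.
f_1 = -3x - 7y^2 - 4y + 12, LT = x.
f_2 = 2y + 2, LT = y.

The S-polynomials (S(f_1,f_2)) all reduce to 0 modulo the current basis, so we have a Gröbner basis.
Inter-reduce: drop elements whose leading term is divisible by another's, tail-reduce, and make monic.
Reduced Gröbner basis: {x - 3, y + 1}.

The lex basis is triangular: the last element involves only y. Solving y + 1 = 0 gives y ∈ {-1}; substituting each value into the earlier elements determines the remaining variables.
  y = -1: the earlier basis element becomes x - 3 = 0, giving x = 3 — point (3, -1).
Zero-dimensionality of the ideal guarantees finitely many solutions over ℂ.

{(3, -1)}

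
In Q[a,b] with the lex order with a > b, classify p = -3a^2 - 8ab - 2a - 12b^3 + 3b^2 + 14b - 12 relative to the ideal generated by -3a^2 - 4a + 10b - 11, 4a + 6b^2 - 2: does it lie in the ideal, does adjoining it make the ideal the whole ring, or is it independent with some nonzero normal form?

First compute the reduced Gröbner basis of I by Buchberger's algorithm.
f_1 = -3a^2 - 4a + 10b - 11, LT = a^2.
f_2 = 4a + 6b^2 - 2, LT = a.

S(f_1,f_2): lcm = a^2. S = -3/2ab^2 + 11/6a - 10/3b + 11/3.
  reduce S modulo (f_1, f_2):
  remainder 9/4b^4 - 7/2b^2 - 10/3b + 55/12 ≠ 0; add h_3 = 9/4b^4 - 7/2b^2 - 10/3b + 55/12 to the basis.

The other S-polynomials (S(f_1,h_3), S(f_2,h_3)) all reduce to 0 modulo the current basis, so we have a Gröbner basis.
Inter-reduce: drop elements whose leading term is divisible by another's, tail-reduce, and make monic.
Reduced Gröbner basis: {a + 3/2b^2 - 1/2, b^4 - 14/9b^2 - 40/27b + 55/27}.
Label its elements g_1 = a + 3/2b^2 - 1/2, g_2 = b^4 - 14/9b^2 - 40/27b + 55/27.

Reduce p = -3a^2 - 8ab - 2a - 12b^3 + 3b^2 + 14b - 12 modulo G:
  leading term a^2: subtract (-3a)·g_1 from -3a^2 - 8ab - 2a - 12b^3 + 3b^2 + 14b - 12 → 9/2ab^2 - 8ab - 7/2a - 12b^3 + 3b^2 + 14b - 12
  leading term ab^2: subtract (9/2b^2)·g_1 from 9/2ab^2 - 8ab - 7/2a - 12b^3 + 3b^2 + 14b - 12 → -8ab - 7/2a - 27/4b^4 - 12b^3 + 21/4b^2 + 14b - 12
  leading term ab: subtract (-8b)·g_1 from -8ab - 7/2a - 27/4b^4 - 12b^3 + 21/4b^2 + 14b - 12 → -7/2a - 27/4b^4 + 21/4b^2 + 10b - 12
  leading term a: subtract (-7/2)·g_1 from -7/2a - 27/4b^4 + 21/4b^2 + 10b - 12 → -27/4b^4 + 21/2b^2 + 10b - 55/4
  leading term b^4: subtract (-27/4)·g_2 from -27/4b^4 + 21/2b^2 + 10b - 55/4 → 0
  normal form = 0.
Since the normal form is 0, p ∈ I.

-3a^2 - 8ab - 2a - 12b^3 + 3b^2 + 14b - 12 lies in I (it reduces to 0).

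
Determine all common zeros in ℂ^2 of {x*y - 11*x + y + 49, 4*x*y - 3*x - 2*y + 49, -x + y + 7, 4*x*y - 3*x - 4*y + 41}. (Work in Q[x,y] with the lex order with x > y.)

Compute a lex Gröbner basis by Buchberger's algorithm.
f_1 = x*y - 11*x + y + 49, LT = x*y.
f_2 = 4*x*y - 3*x - 2*y + 49, LT = x*y.
f_3 = -x + y + 7, LT = x.
f_4 = 4*x*y - 3*x - 4*y + 41, LT = x*y.

S(f_1,f_2): lcm = x*y. S = -41/4*x + 3/2*y + 147/4.
  reduce S modulo (f_1, f_2, f_3, f_4):
  remainder -35/4*y - 35 ≠ 0; add h_5 = -35/4*y - 35 to the basis.

The other S-polynomials (S(f_1,f_3), S(f_1,f_4), S(f_2,f_3), S(f_2,f_4), S(f_3,f_4), S(f_1,h_5), S(f_2,h_5), S(f_3,h_5), S(f_4,h_5)) all reduce to 0 modulo the current basis, so we have a Gröbner basis.
Inter-reduce: drop elements whose leading term is divisible by another's, tail-reduce, and make monic.
Reduced Gröbner basis: {x - 3, y + 4}.

Elimination: the polynomial y + 4 lies in the elimination ideal for y, so y ∈ {-4}. For each such y, the remaining basis elements (now univariate) give the rest of the solution.
  y = -4: the earlier basis element becomes x - 3 = 0, giving x = 3 — point (3, -4).

{(3, -4)}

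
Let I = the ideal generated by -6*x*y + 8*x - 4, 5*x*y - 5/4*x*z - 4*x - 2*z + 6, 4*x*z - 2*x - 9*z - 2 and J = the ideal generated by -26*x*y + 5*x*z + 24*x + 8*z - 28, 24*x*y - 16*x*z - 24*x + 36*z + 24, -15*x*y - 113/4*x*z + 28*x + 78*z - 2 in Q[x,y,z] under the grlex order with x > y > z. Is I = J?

Yes, the ideals are equal.

Two ideals are equal iff their reduced Gröbner bases coincide (the reduced basis is unique for a fixed ordering).
Buchberger on the first generating set:
f_1 = -6*x*y + 8*x - 4, LT = x*y.
f_2 = 5*x*y - 5/4*x*z - 4*x - 2*z + 6, LT = x*y.
f_3 = 4*x*z - 2*x - 9*z - 2, LT = x*z.

S(f_1,f_2): lcm = x*y. S = 1/4*x*z - 8/15*x + 2/5*z - 8/15.
  reduce S modulo (f_1, f_2, f_3):
  remainder -49/120*x + 77/80*z - 49/120 ≠ 0; add g_4 = -49/120*x + 77/80*z - 49/120 to the basis.

S(f_1,f_3): lcm = x*y*z. S = 1/2*x*y - 4/3*x*z + 9/4*y*z + 1/2*y + 2/3*z.
  reduce S modulo (f_1, f_2, f_3, g_4):
  remainder 9/4*y*z + 1/2*y - 7/3*z - 1 ≠ 0; add g_5 = 9/4*y*z + 1/2*y - 7/3*z - 1 to the basis.

S(f_2,f_3): lcm = x*y*z. S = -1/4*x*z**2 + 1/2*x*y - 4/5*x*z + 9/4*y*z - 2/5*z**2 + 1/2*y + 6/5*z.
  reduce S modulo (f_1, f_2, f_3, g_4, g_5):
  remainder -77/80*z**2 + 217/120*z ≠ 0; add g_6 = -77/80*z**2 + 217/120*z to the basis.

S(f_1,g_4): lcm = x*y. S = 33/14*y*z - 4/3*x - y + 2/3.
  reduce S modulo (f_1, f_2, f_3, g_4, g_5, g_6):
  remainder -32/21*y - 44/63*z + 64/21 ≠ 0; add g_7 = -32/21*y - 44/63*z + 64/21 to the basis.

The other S-polynomials (S(f_2,g_4), S(f_3,g_4), S(f_1,g_5), S(f_2,g_5), S(f_3,g_5), S(g_4,g_5), S(f_1,g_6), S(f_2,g_6), S(f_3,g_6), S(g_4,g_6), S(g_5,g_6), S(f_1,g_7), S(f_2,g_7), S(f_3,g_7), S(g_4,g_7), S(g_5,g_7), S(g_6,g_7)) all reduce to 0 modulo the current basis, so we have a Gröbner basis.
Inter-reduce: drop elements whose leading term is divisible by another's, tail-reduce, and make monic.
Reduced Gröbner basis: {z**2 - 62/33*z, x - 33/14*z + 1, y + 11/24*z - 2}.

Buchberger on the second generating set:
h_1 = -26*x*y + 5*x*z + 24*x + 8*z - 28, LT = x*y.
h_2 = 24*x*y - 16*x*z - 24*x + 36*z + 24, LT = x*y.
h_3 = -15*x*y - 113/4*x*z + 28*x + 78*z - 2, LT = x*y.

S(h_1,h_2): lcm = x*y. S = 37/78*x*z + 1/13*x - 47/26*z + 1/13.
  reduce S modulo (h_1, h_2, h_3):
  remainder 37/78*x*z + 1/13*x - 47/26*z + 1/13 ≠ 0; add k_4 = 37/78*x*z + 1/13*x - 47/26*z + 1/13 to the basis.

S(h_1,h_3): lcm = x*y. S = -1619/780*x*z + 184/195*x + 318/65*z + 184/195.
  reduce S modulo (h_1, h_2, h_3, k_4):
  remainder 1421/1110*x - 2233/740*z + 1421/1110 ≠ 0; add k_5 = 1421/1110*x - 2233/740*z + 1421/1110 to the basis.

S(h_1,k_4): lcm = x*y*z. S = -5/26*x*z**2 - 6/37*x*y - 12/13*x*z + 141/37*y*z - 4/13*z**2 - 6/37*y + 14/13*z.
  reduce S modulo (h_1, h_2, h_3, k_4, k_5):
  remainder 141/37*y*z - 77/74*z**2 - 6/37*y - 91/37*z + 12/37 ≠ 0; add k_6 = 141/37*y*z - 77/74*z**2 - 6/37*y - 91/37*z + 12/37 to the basis.

S(h_3,k_4): lcm = x*y*z. S = 113/60*x*z**2 - 6/37*x*y - 28/15*x*z + 141/37*y*z - 26/5*z**2 - 6/37*y + 2/15*z.
  reduce S modulo (h_1, h_2, h_3, k_4, k_5, k_6):
  remainder 2233/740*z**2 - 6293/1110*z ≠ 0; add k_7 = 2233/740*z**2 - 6293/1110*z to the basis.

S(h_1,k_5): lcm = x*y. S = -5/26*x*z + 33/14*y*z - 12/13*x - y - 4/13*z + 14/13.
  reduce S modulo (h_1, h_2, h_3, k_4, k_5, k_6, k_7):
  remainder -296/329*y - 407/987*z + 592/329 ≠ 0; add k_8 = -296/329*y - 407/987*z + 592/329 to the basis.

The other S-polynomials (S(h_2,h_3), S(h_2,k_4), S(h_2,k_5), S(h_3,k_5), S(k_4,k_5), S(h_1,k_6), S(h_2,k_6), S(h_3,k_6), S(k_4,k_6), S(k_5,k_6), S(h_1,k_7), S(h_2,k_7), S(h_3,k_7), S(k_4,k_7), S(k_5,k_7), S(k_6,k_7), S(h_1,k_8), S(h_2,k_8), S(h_3,k_8), S(k_4,k_8), S(k_5,k_8), S(k_6,k_8), S(k_7,k_8)) all reduce to 0 modulo the current basis, so we have a Gröbner basis.
Inter-reduce: drop elements whose leading term is divisible by another's, tail-reduce, and make monic.
Reduced Gröbner basis: {z**2 - 62/33*z, x - 33/14*z + 1, y + 11/24*z - 2}.

The two bases agree; hence the ideals are identical.
The same test decides containment: I ⊆ J iff every generator of I reduces to 0 modulo a Gröbner basis of J.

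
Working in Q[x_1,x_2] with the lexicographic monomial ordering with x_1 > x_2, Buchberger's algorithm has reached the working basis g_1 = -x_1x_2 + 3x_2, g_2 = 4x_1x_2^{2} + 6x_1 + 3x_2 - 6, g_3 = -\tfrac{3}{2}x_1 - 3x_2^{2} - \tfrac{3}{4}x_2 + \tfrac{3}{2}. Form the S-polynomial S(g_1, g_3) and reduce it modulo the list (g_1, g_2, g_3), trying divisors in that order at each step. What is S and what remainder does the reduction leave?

lcm(LM(g_1), LM(g_3)) = x_1x_2.
S = (lcm/LT(g_1))·g_1 − (lcm/LT(g_3))·g_3 = -2x_2^{3} - \tfrac{1}{2}x_2^{2} - 2x_2.
Reduce S modulo (g_1, g_2, g_3) in that order:
  leading term x_2^{3}: no divisor's leading term divides it; move -2x_2^{3} to the remainder.
  leading term x_2^{2}: no divisor's leading term divides it; move -\tfrac{1}{2}x_2^{2} to the remainder.
  leading term x_2: no divisor's leading term divides it; move -2x_2 to the remainder.
The remainder -2x_2^{3} - \tfrac{1}{2}x_2^{2} - 2x_2 is nonzero, so it would be added as the next basis element.

S(g_1, g_3) = -2x_2^{3} - \tfrac{1}{2}x_2^{2} - 2x_2; remainder on division = -2x_2^{3} - \tfrac{1}{2}x_2^{2} - 2x_2.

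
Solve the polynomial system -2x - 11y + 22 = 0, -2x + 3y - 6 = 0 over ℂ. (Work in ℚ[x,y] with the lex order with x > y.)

{(0, 2)}

Compute a lex Gröbner basis by Buchberger's algorithm.
f_1 = -2x - 11y + 22, LT = x.
f_2 = -2x + 3y - 6, LT = x.

S(f_1,f_2): lcm = x. S = 7y - 14.
  leading term y: no divisor's leading term divides it; move 7y to the remainder.
  leading term 1: no divisor's leading term divides it; move -14 to the remainder.
  remainder 7y - 14 ≠ 0; add h_3 = 7y - 14 to the basis.

S(f_1,h_3): leading monomials are coprime, so the S-polynomial reduces to 0 (Buchberger's first criterion).
S(f_2,h_3): leading monomials are coprime, so the S-polynomial reduces to 0 (Buchberger's first criterion).
Every S-polynomial of the final basis reduces to 0, so we have a Gröbner basis.
Inter-reduce: drop elements whose leading term is divisible by another's, tail-reduce, and make monic.
Reduced Gröbner basis: {x, y - 2}.

From the last basis element, y - 2 = 0, so y takes values in {2}. Each choice, substituted upward through the basis, yields the corresponding point(s) of the solution set.
  y = 2: the earlier basis element becomes x = 0, giving x = 0 — point (0, 2).
Check: every point annihilates each of the original generators.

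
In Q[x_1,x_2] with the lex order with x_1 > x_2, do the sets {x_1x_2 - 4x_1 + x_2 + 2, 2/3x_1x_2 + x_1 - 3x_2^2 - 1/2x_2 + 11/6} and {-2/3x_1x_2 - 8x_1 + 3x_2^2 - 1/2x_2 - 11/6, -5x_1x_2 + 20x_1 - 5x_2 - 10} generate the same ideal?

No, the ideals differ.

Two ideals are equal iff their reduced Gröbner bases coincide (the reduced basis is unique for a fixed ordering).
Buchberger on the first generating set:
f_1 = x_1x_2 - 4x_1 + x_2 + 2, LT = x_1x_2.
f_2 = 2/3x_1x_2 + x_1 - 3x_2^2 - 1/2x_2 + 11/6, LT = x_1x_2.

S(f_1,f_2): lcm = x_1x_2. S = -11/2x_1 + 9/2x_2^2 + 7/4x_2 - 3/4.
  leading term x_1: no divisor's leading term divides it; move -11/2x_1 to the remainder.
  leading term x_2^2: no divisor's leading term divides it; move 9/2x_2^2 to the remainder.
  leading term x_2: no divisor's leading term divides it; move 7/4x_2 to the remainder.
  leading term 1: no divisor's leading term divides it; move -3/4 to the remainder.
  remainder -11/2x_1 + 9/2x_2^2 + 7/4x_2 - 3/4 ≠ 0; add g_3 = -11/2x_1 + 9/2x_2^2 + 7/4x_2 - 3/4 to the basis.

S(f_1,g_3): lcm = x_1x_2. S = -4x_1 + 9/11x_2^3 + 7/22x_2^2 + 19/22x_2 + 2.
  leading term x_1: subtract (8/11)·g_3 from -4x_1 + 9/11x_2^3 + 7/22x_2^2 + 19/22x_2 + 2 → 9/11x_2^3 - 65/22x_2^2 - 9/22x_2 + 28/11
  leading term x_2^3: no divisor's leading term divides it; move 9/11x_2^3 to the remainder.
  leading term x_2^2: no divisor's leading term divides it; move -65/22x_2^2 to the remainder.
  leading term x_2: no divisor's leading term divides it; move -9/22x_2 to the remainder.
  leading term 1: no divisor's leading term divides it; move 28/11 to the remainder.
  remainder 9/11x_2^3 - 65/22x_2^2 - 9/22x_2 + 28/11 ≠ 0; add g_4 = 9/11x_2^3 - 65/22x_2^2 - 9/22x_2 + 28/11 to the basis.

The other S-polynomials (S(f_2,g_3), S(f_1,g_4), S(f_2,g_4), S(g_3,g_4)) all reduce to 0 modulo the current basis, so we have a Gröbner basis.
Inter-reduce: drop elements whose leading term is divisible by another's, tail-reduce, and make monic.
Reduced Gröbner basis: {x_1 - 9/11x_2^2 - 7/22x_2 + 3/22, x_2^3 - 65/18x_2^2 - 1/2x_2 + 28/9}.

Buchberger on the second generating set:
h_1 = -2/3x_1x_2 - 8x_1 + 3x_2^2 - 1/2x_2 - 11/6, LT = x_1x_2.
h_2 = -5x_1x_2 + 20x_1 - 5x_2 - 10, LT = x_1x_2.

S(h_1,h_2): lcm = x_1x_2. S = 16x_1 - 9/2x_2^2 - 1/4x_2 + 3/4.
  leading term x_1: no divisor's leading term divides it; move 16x_1 to the remainder.
  leading term x_2^2: no divisor's leading term divides it; move -9/2x_2^2 to the remainder.
  leading term x_2: no divisor's leading term divides it; move -1/4x_2 to the remainder.
  leading term 1: no divisor's leading term divides it; move 3/4 to the remainder.
  remainder 16x_1 - 9/2x_2^2 - 1/4x_2 + 3/4 ≠ 0; add k_3 = 16x_1 - 9/2x_2^2 - 1/4x_2 + 3/4 to the basis.

S(h_1,k_3): lcm = x_1x_2. S = 12x_1 + 9/32x_2^3 - 287/64x_2^2 + 45/64x_2 + 11/4.
  leading term x_1: subtract (3/4)·k_3 from 12x_1 + 9/32x_2^3 - 287/64x_2^2 + 45/64x_2 + 11/4 → 9/32x_2^3 - 71/64x_2^2 + 57/64x_2 + 35/16
  leading term x_2^3: no divisor's leading term divides it; move 9/32x_2^3 to the remainder.
  leading term x_2^2: no divisor's leading term divides it; move -71/64x_2^2 to the remainder.
  leading term x_2: no divisor's leading term divides it; move 57/64x_2 to the remainder.
  leading term 1: no divisor's leading term divides it; move 35/16 to the remainder.
  remainder 9/32x_2^3 - 71/64x_2^2 + 57/64x_2 + 35/16 ≠ 0; add k_4 = 9/32x_2^3 - 71/64x_2^2 + 57/64x_2 + 35/16 to the basis.

The other S-polynomials (S(h_2,k_3), S(h_1,k_4), S(h_2,k_4), S(k_3,k_4)) all reduce to 0 modulo the current basis, so we have a Gröbner basis.
Inter-reduce: drop elements whose leading term is divisible by another's, tail-reduce, and make monic.
Reduced Gröbner basis: {x_1 - 9/32x_2^2 - 1/64x_2 + 3/64, x_2^3 - 71/18x_2^2 + 19/6x_2 + 70/9}.

These differ, so the ideals are not equal.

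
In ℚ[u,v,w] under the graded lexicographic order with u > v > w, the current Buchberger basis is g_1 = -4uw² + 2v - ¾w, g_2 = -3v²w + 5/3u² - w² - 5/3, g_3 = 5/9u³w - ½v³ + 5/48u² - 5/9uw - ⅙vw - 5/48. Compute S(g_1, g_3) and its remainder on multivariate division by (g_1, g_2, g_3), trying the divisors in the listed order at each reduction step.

lcm(LM(g_1), LM(g_3)) = u³w².
S = (lcm/LT(g_1))·g_1 − (lcm/LT(g_3))·g_3 = 9/10v³w - ½u²v + uw² + 3/10vw² + 3/16w.
Reduce S modulo (g_1, g_2, g_3) in that order:
  leading term v³w: subtract (-3/10v)·g_2 from 9/10v³w - ½u²v + uw² + 3/10vw² + 3/16w → uw² - ½v + 3/16w
  leading term uw²: subtract (-¼)·g_1 from uw² - ½v + 3/16w → 0
The remainder is 0, so this S-polynomial contributes no new basis element.

S(g_1, g_3) = 9/10v³w - ½u²v + uw² + 3/10vw² + 3/16w; remainder on division = 0.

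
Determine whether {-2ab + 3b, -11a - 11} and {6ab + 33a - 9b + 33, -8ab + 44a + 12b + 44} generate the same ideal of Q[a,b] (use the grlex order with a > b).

For a fixed monomial order, each ideal has a unique reduced Gröbner basis; comparing bases decides equality.
Buchberger on the first generating set:
f_1 = -2ab + 3b, LT = ab.
f_2 = -11a - 11, LT = a.

S(f_1,f_2): lcm = ab. S = -5/2b.
  leading term b: no divisor's leading term divides it; move -5/2b to the remainder.
  remainder -5/2b ≠ 0; add g_3 = -5/2b to the basis.

The other S-polynomials (S(f_1,g_3), S(f_2,g_3)) all reduce to 0 modulo the current basis, so we have a Gröbner basis.
Inter-reduce: drop elements whose leading term is divisible by another's, tail-reduce, and make monic.
Reduced Gröbner basis: {a + 1, b}.

Buchberger on the second generating set:
h_1 = 6ab + 33a - 9b + 33, LT = ab.
h_2 = -8ab + 44a + 12b + 44, LT = ab.

S(h_1,h_2): lcm = ab. S = 11a + 11.
  leading term a: no divisor's leading term divides it; move 11a to the remainder.
  leading term 1: no divisor's leading term divides it; move 11 to the remainder.
  remainder 11a + 11 ≠ 0; add k_3 = 11a + 11 to the basis.

S(h_1,k_3): lcm = ab. S = 11/2a - 5/2b + 11/2.
  leading term a: subtract (1/2)·k_3 from 11/2a - 5/2b + 11/2 → -5/2b
  leading term b: no divisor's leading term divides it; move -5/2b to the remainder.
  remainder -5/2b ≠ 0; add k_4 = -5/2b to the basis.

The other S-polynomials (S(h_2,k_3), S(h_1,k_4), S(h_2,k_4), S(k_3,k_4)) all reduce to 0 modulo the current basis, so we have a Gröbner basis.
Inter-reduce: drop elements whose leading term is divisible by another's, tail-reduce, and make monic.
Reduced Gröbner basis: {a + 1, b}.

Same reduced basis, so the two generating sets span the same ideal.
The same test decides containment: I ⊆ J iff every generator of I reduces to 0 modulo a Gröbner basis of J.

Yes, the ideals are equal.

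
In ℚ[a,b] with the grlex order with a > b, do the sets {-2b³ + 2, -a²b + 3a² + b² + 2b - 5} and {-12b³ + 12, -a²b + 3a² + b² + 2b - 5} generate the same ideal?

Yes, the ideals are equal.

Two ideals are equal iff their reduced Gröbner bases coincide (the reduced basis is unique for a fixed ordering).
Buchberger on the first generating set:
f_1 = -2b³ + 2, LT = b³.
f_2 = -a²b + 3a² + b² + 2b - 5, LT = a²b.

S(f_1,f_2): lcm = a²b³. S = 3a²b² + b⁴ + 2b³ - a² - 5b².
  leading term a²b²: subtract (-3b)·f_2 from 3a²b² + b⁴ + 2b³ - a² - 5b² → b⁴ + 9a²b + 5b³ - a² + b² - 15b
  leading term b⁴: subtract (-½b)·f_1 from b⁴ + 9a²b + 5b³ - a² + b² - 15b → 9a²b + 5b³ - a² + b² - 14b
  leading term a²b: subtract (-9)·f_2 from 9a²b + 5b³ - a² + b² - 14b → 5b³ + 26a² + 10b² + 4b - 45
  leading term b³: subtract (-5/2)·f_1 from 5b³ + 26a² + 10b² + 4b - 45 → 26a² + 10b² + 4b - 40
  leading term a²: no divisor's leading term divides it; move 26a² to the remainder.
  leading term b²: no divisor's leading term divides it; move 10b² to the remainder.
  leading term b: no divisor's leading term divides it; move 4b to the remainder.
  leading term 1: no divisor's leading term divides it; move -40 to the remainder.
  remainder 26a² + 10b² + 4b - 40 ≠ 0; add g_3 = 26a² + 10b² + 4b - 40 to the basis.

The other S-polynomials (S(f_1,g_3), S(f_2,g_3)) all reduce to 0 modulo the current basis, so we have a Gröbner basis.
Inter-reduce: drop elements whose leading term is divisible by another's, tail-reduce, and make monic.
Reduced Gröbner basis: {b³ - 1, a² + 5/13b² + 2/13b - 20/13}.

Buchberger on the second generating set:
h_1 = -12b³ + 12, LT = b³.
h_2 = -a²b + 3a² + b² + 2b - 5, LT = a²b.

S(h_1,h_2): lcm = a²b³. S = 3a²b² + b⁴ + 2b³ - a² - 5b².
  leading term a²b²: subtract (-3b)·h_2 from 3a²b² + b⁴ + 2b³ - a² - 5b² → b⁴ + 9a²b + 5b³ - a² + b² - 15b
  leading term b⁴: subtract (-1/12b)·h_1 from b⁴ + 9a²b + 5b³ - a² + b² - 15b → 9a²b + 5b³ - a² + b² - 14b
  leading term a²b: subtract (-9)·h_2 from 9a²b + 5b³ - a² + b² - 14b → 5b³ + 26a² + 10b² + 4b - 45
  leading term b³: subtract (-5/12)·h_1 from 5b³ + 26a² + 10b² + 4b - 45 → 26a² + 10b² + 4b - 40
  leading term a²: no divisor's leading term divides it; move 26a² to the remainder.
  leading term b²: no divisor's leading term divides it; move 10b² to the remainder.
  leading term b: no divisor's leading term divides it; move 4b to the remainder.
  leading term 1: no divisor's leading term divides it; move -40 to the remainder.
  remainder 26a² + 10b² + 4b - 40 ≠ 0; add k_3 = 26a² + 10b² + 4b - 40 to the basis.

The other S-polynomials (S(h_1,k_3), S(h_2,k_3)) all reduce to 0 modulo the current basis, so we have a Gröbner basis.
Inter-reduce: drop elements whose leading term is divisible by another's, tail-reduce, and make monic.
Reduced Gröbner basis: {b³ - 1, a² + 5/13b² + 2/13b - 20/13}.

The two bases agree; hence the ideals are identical.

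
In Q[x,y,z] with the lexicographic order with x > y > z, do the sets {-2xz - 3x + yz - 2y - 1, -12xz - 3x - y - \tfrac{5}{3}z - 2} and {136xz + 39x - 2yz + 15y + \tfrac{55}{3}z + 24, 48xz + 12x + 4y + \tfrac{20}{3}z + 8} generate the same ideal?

Yes, the ideals are equal.

Equality of ideals is decidable: compute both reduced Gröbner bases (unique for the ordering) and check whether they agree.
Buchberger on the first generating set:
f_1 = -2xz - 3x + yz - 2y - 1, LT = xz.
f_2 = -12xz - 3x - y - \tfrac{5}{3}z - 2, LT = xz.

S(f_1,f_2): lcm = xz. S = \tfrac{5}{4}x - \tfrac{1}{2}yz + \tfrac{11}{12}y - \tfrac{5}{36}z + \tfrac{1}{3}.
  leading term x: no divisor's leading term divides it; move \tfrac{5}{4}x to the remainder.
  leading term yz: no divisor's leading term divides it; move -\tfrac{1}{2}yz to the remainder.
  leading term y: no divisor's leading term divides it; move \tfrac{11}{12}y to the remainder.
  leading term z: no divisor's leading term divides it; move -\tfrac{5}{36}z to the remainder.
  leading term 1: no divisor's leading term divides it; move \tfrac{1}{3} to the remainder.
  remainder \tfrac{5}{4}x - \tfrac{1}{2}yz + \tfrac{11}{12}y - \tfrac{5}{36}z + \tfrac{1}{3} ≠ 0; add g_3 = \tfrac{5}{4}x - \tfrac{1}{2}yz + \tfrac{11}{12}y - \tfrac{5}{36}z + \tfrac{1}{3} to the basis.

S(f_1,g_3): lcm = xz. S = \tfrac{3}{2}x + \tfrac{2}{5}yz^{2} - \tfrac{37}{30}yz + y + \tfrac{1}{9}z^{2} - \tfrac{4}{15}z + \tfrac{1}{2}.
  leading term x: subtract (\tfrac{6}{5})·g_3 from \tfrac{3}{2}x + \tfrac{2}{5}yz^{2} - \tfrac{37}{30}yz + y + \tfrac{1}{9}z^{2} - \tfrac{4}{15}z + \tfrac{1}{2} → \tfrac{2}{5}yz^{2} - \tfrac{19}{30}yz - \tfrac{1}{10}y + \tfrac{1}{9}z^{2} - \tfrac{1}{10}z + \tfrac{1}{10}
  leading term yz^{2}: no divisor's leading term divides it; move \tfrac{2}{5}yz^{2} to the remainder.
  leading term yz: no divisor's leading term divides it; move -\tfrac{19}{30}yz to the remainder.
  leading term y: no divisor's leading term divides it; move -\tfrac{1}{10}y to the remainder.
  leading term z^{2}: no divisor's leading term divides it; move \tfrac{1}{9}z^{2} to the remainder.
  leading term z: no divisor's leading term divides it; move -\tfrac{1}{10}z to the remainder.
  leading term 1: no divisor's leading term divides it; move \tfrac{1}{10} to the remainder.
  remainder \tfrac{2}{5}yz^{2} - \tfrac{19}{30}yz - \tfrac{1}{10}y + \tfrac{1}{9}z^{2} - \tfrac{1}{10}z + \tfrac{1}{10} ≠ 0; add g_4 = \tfrac{2}{5}yz^{2} - \tfrac{19}{30}yz - \tfrac{1}{10}y + \tfrac{1}{9}z^{2} - \tfrac{1}{10}z + \tfrac{1}{10} to the basis.

The other S-polynomials (S(f_2,g_3), S(f_1,g_4), S(f_2,g_4), S(g_3,g_4)) all reduce to 0 modulo the current basis, so we have a Gröbner basis.
Inter-reduce: drop elements whose leading term is divisible by another's, tail-reduce, and make monic.
Reduced Gröbner basis: {x - \tfrac{2}{5}yz + \tfrac{11}{15}y - \tfrac{1}{9}z + \tfrac{4}{15}, yz^{2} - \tfrac{19}{12}yz - \tfrac{1}{4}y + \tfrac{5}{18}z^{2} - \tfrac{1}{4}z + \tfrac{1}{4}}.

Buchberger on the second generating set:
h_1 = 136xz + 39x - 2yz + 15y + \tfrac{55}{3}z + 24, LT = xz.
h_2 = 48xz + 12x + 4y + \tfrac{20}{3}z + 8, LT = xz.

S(h_1,h_2): lcm = xz. S = \tfrac{5}{136}x - \tfrac{1}{68}yz + \tfrac{11}{408}y - \tfrac{5}{1224}z + \tfrac{1}{102}.
  leading term x: no divisor's leading term divides it; move \tfrac{5}{136}x to the remainder.
  leading term yz: no divisor's leading term divides it; move -\tfrac{1}{68}yz to the remainder.
  leading term y: no divisor's leading term divides it; move \tfrac{11}{408}y to the remainder.
  leading term z: no divisor's leading term divides it; move -\tfrac{5}{1224}z to the remainder.
  leading term 1: no divisor's leading term divides it; move \tfrac{1}{102} to the remainder.
  remainder \tfrac{5}{136}x - \tfrac{1}{68}yz + \tfrac{11}{408}y - \tfrac{5}{1224}z + \tfrac{1}{102} ≠ 0; add k_3 = \tfrac{5}{136}x - \tfrac{1}{68}yz + \tfrac{11}{408}y - \tfrac{5}{1224}z + \tfrac{1}{102} to the basis.

S(h_1,k_3): lcm = xz. S = \tfrac{39}{136}x + \tfrac{2}{5}yz^{2} - \tfrac{763}{1020}yz + \tfrac{15}{136}y + \tfrac{1}{9}z^{2} - \tfrac{269}{2040}z + \tfrac{3}{17}.
  leading term x: subtract (\tfrac{39}{5})·k_3 from \tfrac{39}{136}x + \tfrac{2}{5}yz^{2} - \tfrac{763}{1020}yz + \tfrac{15}{136}y + \tfrac{1}{9}z^{2} - \tfrac{269}{2040}z + \tfrac{3}{17} → \tfrac{2}{5}yz^{2} - \tfrac{19}{30}yz - \tfrac{1}{10}y + \tfrac{1}{9}z^{2} - \tfrac{1}{10}z + \tfrac{1}{10}
  leading term yz^{2}: no divisor's leading term divides it; move \tfrac{2}{5}yz^{2} to the remainder.
  leading term yz: no divisor's leading term divides it; move -\tfrac{19}{30}yz to the remainder.
  leading term y: no divisor's leading term divides it; move -\tfrac{1}{10}y to the remainder.
  leading term z^{2}: no divisor's leading term divides it; move \tfrac{1}{9}z^{2} to the remainder.
  leading term z: no divisor's leading term divides it; move -\tfrac{1}{10}z to the remainder.
  leading term 1: no divisor's leading term divides it; move \tfrac{1}{10} to the remainder.
  remainder \tfrac{2}{5}yz^{2} - \tfrac{19}{30}yz - \tfrac{1}{10}y + \tfrac{1}{9}z^{2} - \tfrac{1}{10}z + \tfrac{1}{10} ≠ 0; add k_4 = \tfrac{2}{5}yz^{2} - \tfrac{19}{30}yz - \tfrac{1}{10}y + \tfrac{1}{9}z^{2} - \tfrac{1}{10}z + \tfrac{1}{10} to the basis.

The other S-polynomials (S(h_2,k_3), S(h_1,k_4), S(h_2,k_4), S(k_3,k_4)) all reduce to 0 modulo the current basis, so we have a Gröbner basis.
Inter-reduce: drop elements whose leading term is divisible by another's, tail-reduce, and make monic.
Reduced Gröbner basis: {x - \tfrac{2}{5}yz + \tfrac{11}{15}y - \tfrac{1}{9}z + \tfrac{4}{15}, yz^{2} - \tfrac{19}{12}yz - \tfrac{1}{4}y + \tfrac{5}{18}z^{2} - \tfrac{1}{4}z + \tfrac{1}{4}}.

The two bases agree; hence the ideals are identical.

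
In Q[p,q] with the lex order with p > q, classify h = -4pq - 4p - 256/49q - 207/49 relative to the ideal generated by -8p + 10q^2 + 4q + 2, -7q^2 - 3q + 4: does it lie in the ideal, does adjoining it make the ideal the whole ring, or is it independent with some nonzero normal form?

First compute the reduced Gröbner basis of I by Buchberger's algorithm.
f_1 = -8p + 10q^2 + 4q + 2, LT = p.
f_2 = -7q^2 - 3q + 4, LT = q^2.

The S-polynomials (S(f_1,f_2)) all reduce to 0 modulo the current basis, so we have a Gröbner basis.
Inter-reduce: drop elements whose leading term is divisible by another's, tail-reduce, and make monic.
Reduced Gröbner basis: {p + 1/28q - 27/28, q^2 + 3/7q - 4/7}.
Label its elements g_1 = p + 1/28q - 27/28, g_2 = q^2 + 3/7q - 4/7.

Reduce h = -4pq - 4p - 256/49q - 207/49 modulo G:
  leading term pq: subtract (-4q)·g_1 from -4pq - 4p - 256/49q - 207/49 → -4p + 1/7q^2 - 445/49q - 207/49
  leading term p: subtract (-4)·g_1 from -4p + 1/7q^2 - 445/49q - 207/49 → 1/7q^2 - 438/49q - 396/49
  leading term q^2: subtract (1/7)·g_2 from 1/7q^2 - 438/49q - 396/49 → -9q - 8
  leading term q: no divisor's leading term divides it; move -9q to the remainder.
  leading term 1: no divisor's leading term divides it; move -8 to the remainder.
  normal form = -9q - 8.
The normal form is nonzero, so h ∉ I. Since h minus its normal form lies in I, I + (h) = I + (r) where r = -9q - 8; decide whether this ideal is the whole ring.
Run Buchberger on G together with r (pairs among the g_i already reduce to 0 since G is a Gröbner basis):
g_1 = p + 1/28q - 27/28, LT = p.
g_2 = q^2 + 3/7q - 4/7, LT = q^2.
r = -9q - 8, LT = q.

S(g_2,r): lcm = q^2. S = -29/63q - 4/7.
  leading term q: subtract (29/567)·r from -29/63q - 4/7 → -92/567
  leading term 1: no divisor's leading term divides it; move -92/567 to the remainder.
  remainder -92/567 ≠ 0; add m_4 = -92/567 to the basis.

The other S-polynomials (S(g_1,g_2), S(g_1,r), S(g_1,m_4), S(g_2,m_4), S(r,m_4)) all reduce to 0 modulo the current basis, so we have a Gröbner basis.
Inter-reduce: drop elements whose leading term is divisible by another's, tail-reduce, and make monic.
Reduced Gröbner basis: {1}.
The reduced Gröbner basis of I + (h) is {1}: the ideal is the whole ring, so the enlarged system has no common solution — adjoining h is inconsistent.

Ideal membership is decidable via reduction modulo a Gröbner basis.

Adjoining -4pq - 4p - 256/49q - 207/49 makes the ideal the whole ring: the system is inconsistent.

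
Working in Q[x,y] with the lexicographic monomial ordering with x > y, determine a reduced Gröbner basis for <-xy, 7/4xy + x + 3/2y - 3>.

G = {x + 3/2y - 3, y^2 - 2y}

f_1 = -xy, LT = xy.
f_2 = 7/4xy + x + 3/2y - 3, LT = xy.

S(f_1,f_2): lcm = xy. S = -4/7x - 6/7y + 12/7.
  leading term x: no divisor's leading term divides it; move -4/7x to the remainder.
  leading term y: no divisor's leading term divides it; move -6/7y to the remainder.
  leading term 1: no divisor's leading term divides it; move 12/7 to the remainder.
  remainder -4/7x - 6/7y + 12/7 ≠ 0; add g_3 = -4/7x - 6/7y + 12/7 to the basis.

S(f_1,g_3): lcm = xy. S = -3/2y^2 + 3y.
  leading term y^2: no divisor's leading term divides it; move -3/2y^2 to the remainder.
  leading term y: no divisor's leading term divides it; move 3y to the remainder.
  remainder -3/2y^2 + 3y ≠ 0; add g_4 = -3/2y^2 + 3y to the basis.

The other S-polynomials (S(f_2,g_3), S(f_1,g_4), S(f_2,g_4), S(g_3,g_4)) all reduce to 0 modulo the current basis, so we have a Gröbner basis.
Inter-reduce: drop elements whose leading term is divisible by another's, tail-reduce, and make monic.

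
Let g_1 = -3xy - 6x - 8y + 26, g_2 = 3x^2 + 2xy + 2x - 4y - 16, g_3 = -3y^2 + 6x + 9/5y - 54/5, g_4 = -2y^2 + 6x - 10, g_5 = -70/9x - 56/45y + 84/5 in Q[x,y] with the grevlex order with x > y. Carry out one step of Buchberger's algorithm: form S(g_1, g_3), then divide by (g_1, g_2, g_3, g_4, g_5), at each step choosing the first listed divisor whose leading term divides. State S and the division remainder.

lcm(LM(g_1), LM(g_3)) = xy^2.
S = (lcm/LT(g_1))·g_1 − (lcm/LT(g_3))·g_3 = 2x^2 + 13/5xy + 8/3y^2 - 18/5x - 26/3y.
Reduce S modulo (g_1, g_2, g_3, g_4, g_5) in that order:
  leading term x^2: subtract (2/3)·g_2 from 2x^2 + 13/5xy + 8/3y^2 - 18/5x - 26/3y → 19/15xy + 8/3y^2 - 74/15x - 6y + 32/3
  leading term xy: subtract (-19/45)·g_1 from 19/15xy + 8/3y^2 - 74/15x - 6y + 32/3 → 8/3y^2 - 112/15x - 422/45y + 974/45
  leading term y^2: subtract (-8/9)·g_3 from 8/3y^2 - 112/15x - 422/45y + 974/45 → -32/15x - 70/9y + 542/45
  leading term x: subtract (48/175)·g_5 from -32/15x - 70/9y + 542/45 → -8366/1125y + 8366/1125
  leading term y: no divisor's leading term divides it; move -8366/1125y to the remainder.
  leading term 1: no divisor's leading term divides it; move 8366/1125 to the remainder.
The remainder -8366/1125y + 8366/1125 is nonzero, so it would be added as the next basis element.

S(g_1, g_3) = 2x^2 + 13/5xy + 8/3y^2 - 18/5x - 26/3y; remainder on division = -8366/1125y + 8366/1125.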